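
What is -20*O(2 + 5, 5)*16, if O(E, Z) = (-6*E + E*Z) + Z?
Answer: 640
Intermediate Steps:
O(E, Z) = Z - 6*E + E*Z
-20*O(2 + 5, 5)*16 = -20*(5 - 6*(2 + 5) + (2 + 5)*5)*16 = -20*(5 - 6*7 + 7*5)*16 = -20*(5 - 42 + 35)*16 = -20*(-2)*16 = 40*16 = 640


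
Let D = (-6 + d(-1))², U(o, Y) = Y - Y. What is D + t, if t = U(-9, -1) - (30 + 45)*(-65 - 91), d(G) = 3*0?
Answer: 11736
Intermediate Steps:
d(G) = 0
U(o, Y) = 0
t = 11700 (t = 0 - (30 + 45)*(-65 - 91) = 0 - 75*(-156) = 0 - 1*(-11700) = 0 + 11700 = 11700)
D = 36 (D = (-6 + 0)² = (-6)² = 36)
D + t = 36 + 11700 = 11736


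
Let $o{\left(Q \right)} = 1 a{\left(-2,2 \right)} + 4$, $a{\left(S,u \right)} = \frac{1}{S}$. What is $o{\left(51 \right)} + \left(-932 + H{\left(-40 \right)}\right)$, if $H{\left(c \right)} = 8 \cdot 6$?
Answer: $- \frac{1761}{2} \approx -880.5$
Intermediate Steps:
$H{\left(c \right)} = 48$
$o{\left(Q \right)} = \frac{7}{2}$ ($o{\left(Q \right)} = 1 \frac{1}{-2} + 4 = 1 \left(- \frac{1}{2}\right) + 4 = - \frac{1}{2} + 4 = \frac{7}{2}$)
$o{\left(51 \right)} + \left(-932 + H{\left(-40 \right)}\right) = \frac{7}{2} + \left(-932 + 48\right) = \frac{7}{2} - 884 = - \frac{1761}{2}$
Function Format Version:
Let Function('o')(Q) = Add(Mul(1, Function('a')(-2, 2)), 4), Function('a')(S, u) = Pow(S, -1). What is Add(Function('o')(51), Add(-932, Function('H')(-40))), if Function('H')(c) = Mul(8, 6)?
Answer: Rational(-1761, 2) ≈ -880.50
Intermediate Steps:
Function('H')(c) = 48
Function('o')(Q) = Rational(7, 2) (Function('o')(Q) = Add(Mul(1, Pow(-2, -1)), 4) = Add(Mul(1, Rational(-1, 2)), 4) = Add(Rational(-1, 2), 4) = Rational(7, 2))
Add(Function('o')(51), Add(-932, Function('H')(-40))) = Add(Rational(7, 2), Add(-932, 48)) = Add(Rational(7, 2), -884) = Rational(-1761, 2)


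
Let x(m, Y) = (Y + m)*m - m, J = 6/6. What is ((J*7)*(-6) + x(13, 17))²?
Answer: 112225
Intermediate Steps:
J = 1 (J = 6*(⅙) = 1)
x(m, Y) = -m + m*(Y + m) (x(m, Y) = m*(Y + m) - m = -m + m*(Y + m))
((J*7)*(-6) + x(13, 17))² = ((1*7)*(-6) + 13*(-1 + 17 + 13))² = (7*(-6) + 13*29)² = (-42 + 377)² = 335² = 112225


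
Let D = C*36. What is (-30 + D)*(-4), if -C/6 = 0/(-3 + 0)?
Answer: 120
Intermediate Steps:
C = 0 (C = -0/(-3 + 0) = -0/(-3) = -0*(-1)/3 = -6*0 = 0)
D = 0 (D = 0*36 = 0)
(-30 + D)*(-4) = (-30 + 0)*(-4) = -30*(-4) = 120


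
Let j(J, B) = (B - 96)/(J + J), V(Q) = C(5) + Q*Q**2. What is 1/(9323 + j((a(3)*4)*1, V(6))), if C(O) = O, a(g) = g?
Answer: 24/223877 ≈ 0.00010720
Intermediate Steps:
V(Q) = 5 + Q**3 (V(Q) = 5 + Q*Q**2 = 5 + Q**3)
j(J, B) = (-96 + B)/(2*J) (j(J, B) = (-96 + B)/((2*J)) = (-96 + B)*(1/(2*J)) = (-96 + B)/(2*J))
1/(9323 + j((a(3)*4)*1, V(6))) = 1/(9323 + (-96 + (5 + 6**3))/(2*(((3*4)*1)))) = 1/(9323 + (-96 + (5 + 216))/(2*((12*1)))) = 1/(9323 + (1/2)*(-96 + 221)/12) = 1/(9323 + (1/2)*(1/12)*125) = 1/(9323 + 125/24) = 1/(223877/24) = 24/223877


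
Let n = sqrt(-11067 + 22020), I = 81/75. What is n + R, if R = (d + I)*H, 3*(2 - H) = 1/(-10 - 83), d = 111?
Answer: 522106/2325 + 3*sqrt(1217) ≈ 329.22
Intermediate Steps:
I = 27/25 (I = 81*(1/75) = 27/25 ≈ 1.0800)
H = 559/279 (H = 2 - 1/(3*(-10 - 83)) = 2 - 1/3/(-93) = 2 - 1/3*(-1/93) = 2 + 1/279 = 559/279 ≈ 2.0036)
n = 3*sqrt(1217) (n = sqrt(10953) = 3*sqrt(1217) ≈ 104.66)
R = 522106/2325 (R = (111 + 27/25)*(559/279) = (2802/25)*(559/279) = 522106/2325 ≈ 224.56)
n + R = 3*sqrt(1217) + 522106/2325 = 522106/2325 + 3*sqrt(1217)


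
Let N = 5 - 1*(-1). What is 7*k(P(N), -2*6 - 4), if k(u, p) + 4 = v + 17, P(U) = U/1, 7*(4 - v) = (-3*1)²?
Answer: 110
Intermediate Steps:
v = 19/7 (v = 4 - (-3*1)²/7 = 4 - ⅐*(-3)² = 4 - ⅐*9 = 4 - 9/7 = 19/7 ≈ 2.7143)
N = 6 (N = 5 + 1 = 6)
P(U) = U (P(U) = U*1 = U)
k(u, p) = 110/7 (k(u, p) = -4 + (19/7 + 17) = -4 + 138/7 = 110/7)
7*k(P(N), -2*6 - 4) = 7*(110/7) = 110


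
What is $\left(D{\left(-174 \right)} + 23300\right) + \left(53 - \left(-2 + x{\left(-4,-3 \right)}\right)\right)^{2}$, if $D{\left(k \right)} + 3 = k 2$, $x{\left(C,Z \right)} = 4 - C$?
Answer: $25158$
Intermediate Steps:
$D{\left(k \right)} = -3 + 2 k$ ($D{\left(k \right)} = -3 + k 2 = -3 + 2 k$)
$\left(D{\left(-174 \right)} + 23300\right) + \left(53 - \left(-2 + x{\left(-4,-3 \right)}\right)\right)^{2} = \left(\left(-3 + 2 \left(-174\right)\right) + 23300\right) + \left(53 - \left(-2 + \left(4 - -4\right)\right)\right)^{2} = \left(\left(-3 - 348\right) + 23300\right) + \left(53 - \left(-2 + \left(4 + 4\right)\right)\right)^{2} = \left(-351 + 23300\right) + \left(53 - \left(-2 + 8\right)\right)^{2} = 22949 + \left(53 - 6\right)^{2} = 22949 + 47^{2} = 22949 + 2209 = 25158$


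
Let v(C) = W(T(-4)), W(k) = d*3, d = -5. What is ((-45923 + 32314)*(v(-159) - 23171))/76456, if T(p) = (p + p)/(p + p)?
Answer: 157769137/38228 ≈ 4127.1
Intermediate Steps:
T(p) = 1 (T(p) = (2*p)/((2*p)) = (2*p)*(1/(2*p)) = 1)
W(k) = -15 (W(k) = -5*3 = -15)
v(C) = -15
((-45923 + 32314)*(v(-159) - 23171))/76456 = ((-45923 + 32314)*(-15 - 23171))/76456 = -13609*(-23186)*(1/76456) = 315538274*(1/76456) = 157769137/38228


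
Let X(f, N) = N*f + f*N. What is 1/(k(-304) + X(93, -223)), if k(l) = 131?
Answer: -1/41347 ≈ -2.4186e-5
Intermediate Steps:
X(f, N) = 2*N*f (X(f, N) = N*f + N*f = 2*N*f)
1/(k(-304) + X(93, -223)) = 1/(131 + 2*(-223)*93) = 1/(131 - 41478) = 1/(-41347) = -1/41347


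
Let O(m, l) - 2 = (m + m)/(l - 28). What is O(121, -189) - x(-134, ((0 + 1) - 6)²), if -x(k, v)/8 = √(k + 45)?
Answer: 192/217 + 8*I*√89 ≈ 0.88479 + 75.472*I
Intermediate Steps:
O(m, l) = 2 + 2*m/(-28 + l) (O(m, l) = 2 + (m + m)/(l - 28) = 2 + (2*m)/(-28 + l) = 2 + 2*m/(-28 + l))
x(k, v) = -8*√(45 + k) (x(k, v) = -8*√(k + 45) = -8*√(45 + k))
O(121, -189) - x(-134, ((0 + 1) - 6)²) = 2*(-28 - 189 + 121)/(-28 - 189) - (-8)*√(45 - 134) = 2*(-96)/(-217) - (-8)*√(-89) = 2*(-1/217)*(-96) - (-8)*I*√89 = 192/217 - (-8)*I*√89 = 192/217 + 8*I*√89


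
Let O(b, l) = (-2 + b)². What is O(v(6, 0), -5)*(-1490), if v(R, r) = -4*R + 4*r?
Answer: -1007240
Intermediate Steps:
O(v(6, 0), -5)*(-1490) = (-2 + (-4*6 + 4*0))²*(-1490) = (-2 + (-24 + 0))²*(-1490) = (-2 - 24)²*(-1490) = (-26)²*(-1490) = 676*(-1490) = -1007240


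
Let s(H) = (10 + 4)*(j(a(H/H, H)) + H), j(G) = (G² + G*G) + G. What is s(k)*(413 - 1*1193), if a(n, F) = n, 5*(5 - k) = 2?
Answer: -82992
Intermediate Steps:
k = 23/5 (k = 5 - ⅕*2 = 5 - ⅖ = 23/5 ≈ 4.6000)
j(G) = G + 2*G² (j(G) = (G² + G²) + G = 2*G² + G = G + 2*G²)
s(H) = 42 + 14*H (s(H) = (10 + 4)*((H/H)*(1 + 2*(H/H)) + H) = 14*(1*(1 + 2*1) + H) = 14*(1*(1 + 2) + H) = 14*(1*3 + H) = 14*(3 + H) = 42 + 14*H)
s(k)*(413 - 1*1193) = (42 + 14*(23/5))*(413 - 1*1193) = (42 + 322/5)*(413 - 1193) = (532/5)*(-780) = -82992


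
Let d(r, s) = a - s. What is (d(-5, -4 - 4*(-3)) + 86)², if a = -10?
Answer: 4624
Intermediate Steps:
d(r, s) = -10 - s
(d(-5, -4 - 4*(-3)) + 86)² = ((-10 - (-4 - 4*(-3))) + 86)² = ((-10 - (-4 + 12)) + 86)² = ((-10 - 1*8) + 86)² = ((-10 - 8) + 86)² = (-18 + 86)² = 68² = 4624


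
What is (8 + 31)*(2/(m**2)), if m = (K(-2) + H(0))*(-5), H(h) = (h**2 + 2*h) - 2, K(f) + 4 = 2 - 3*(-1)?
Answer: 78/25 ≈ 3.1200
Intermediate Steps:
K(f) = 1 (K(f) = -4 + (2 - 3*(-1)) = -4 + (2 + 3) = -4 + 5 = 1)
H(h) = -2 + h**2 + 2*h
m = 5 (m = (1 + (-2 + 0**2 + 2*0))*(-5) = (1 + (-2 + 0 + 0))*(-5) = (1 - 2)*(-5) = -1*(-5) = 5)
(8 + 31)*(2/(m**2)) = (8 + 31)*(2/(5**2)) = 39*(2/25) = 78/25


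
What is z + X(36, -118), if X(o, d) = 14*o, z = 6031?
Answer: 6535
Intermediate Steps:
z + X(36, -118) = 6031 + 14*36 = 6031 + 504 = 6535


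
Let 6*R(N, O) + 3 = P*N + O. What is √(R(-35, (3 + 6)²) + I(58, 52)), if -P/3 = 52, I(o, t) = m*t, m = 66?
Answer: √4355 ≈ 65.992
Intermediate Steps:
I(o, t) = 66*t
P = -156 (P = -3*52 = -156)
R(N, O) = -½ - 26*N + O/6 (R(N, O) = -½ + (-156*N + O)/6 = -½ + (O - 156*N)/6 = -½ + (-26*N + O/6) = -½ - 26*N + O/6)
√(R(-35, (3 + 6)²) + I(58, 52)) = √((-½ - 26*(-35) + (3 + 6)²/6) + 66*52) = √((-½ + 910 + (⅙)*9²) + 3432) = √((-½ + 910 + (⅙)*81) + 3432) = √((-½ + 910 + 27/2) + 3432) = √(923 + 3432) = √4355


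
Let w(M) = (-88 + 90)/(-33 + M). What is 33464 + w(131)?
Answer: 1639737/49 ≈ 33464.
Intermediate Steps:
w(M) = 2/(-33 + M)
33464 + w(131) = 33464 + 2/(-33 + 131) = 33464 + 2/98 = 33464 + 2*(1/98) = 33464 + 1/49 = 1639737/49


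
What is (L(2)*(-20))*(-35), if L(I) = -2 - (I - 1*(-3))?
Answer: -4900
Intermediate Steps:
L(I) = -5 - I (L(I) = -2 - (I + 3) = -2 - (3 + I) = -2 + (-3 - I) = -5 - I)
(L(2)*(-20))*(-35) = ((-5 - 1*2)*(-20))*(-35) = ((-5 - 2)*(-20))*(-35) = -7*(-20)*(-35) = 140*(-35) = -4900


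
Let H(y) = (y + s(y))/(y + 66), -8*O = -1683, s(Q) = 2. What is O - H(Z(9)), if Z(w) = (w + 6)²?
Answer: 487937/2328 ≈ 209.59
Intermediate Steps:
Z(w) = (6 + w)²
O = 1683/8 (O = -⅛*(-1683) = 1683/8 ≈ 210.38)
H(y) = (2 + y)/(66 + y) (H(y) = (y + 2)/(y + 66) = (2 + y)/(66 + y))
O - H(Z(9)) = 1683/8 - (2 + (6 + 9)²)/(66 + (6 + 9)²) = 1683/8 - (2 + 15²)/(66 + 15²) = 1683/8 - (2 + 225)/(66 + 225) = 1683/8 - 227/291 = 487937/2328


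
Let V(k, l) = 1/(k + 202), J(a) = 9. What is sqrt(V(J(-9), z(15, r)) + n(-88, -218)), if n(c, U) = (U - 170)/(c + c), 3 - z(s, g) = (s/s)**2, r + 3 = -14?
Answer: 3*sqrt(5289559)/4642 ≈ 1.4864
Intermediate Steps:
r = -17 (r = -3 - 14 = -17)
z(s, g) = 2 (z(s, g) = 3 - (s/s)**2 = 3 - 1*1**2 = 3 - 1*1 = 3 - 1 = 2)
V(k, l) = 1/(202 + k)
n(c, U) = (-170 + U)/(2*c) (n(c, U) = (-170 + U)/((2*c)) = (-170 + U)*(1/(2*c)) = (-170 + U)/(2*c))
sqrt(V(J(-9), z(15, r)) + n(-88, -218)) = sqrt(1/(202 + 9) + (1/2)*(-170 - 218)/(-88)) = sqrt(1/211 + (1/2)*(-1/88)*(-388)) = sqrt(1/211 + 97/44) = sqrt(20511/9284) = 3*sqrt(5289559)/4642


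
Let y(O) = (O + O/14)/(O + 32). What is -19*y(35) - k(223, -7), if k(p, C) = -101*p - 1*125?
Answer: 3033407/134 ≈ 22637.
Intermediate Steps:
y(O) = 15*O/(14*(32 + O)) (y(O) = (O + O*(1/14))/(32 + O) = (O + O/14)/(32 + O) = (15*O/14)/(32 + O) = 15*O/(14*(32 + O)))
k(p, C) = -125 - 101*p (k(p, C) = -101*p - 125 = -125 - 101*p)
-19*y(35) - k(223, -7) = -285*35/(14*(32 + 35)) - (-125 - 101*223) = -285*35/(14*67) - (-125 - 22523) = -285*35/(14*67) - 1*(-22648) = -19*75/134 + 22648 = -1425/134 + 22648 = 3033407/134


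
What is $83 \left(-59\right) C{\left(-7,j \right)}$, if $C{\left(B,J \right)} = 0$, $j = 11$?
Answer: $0$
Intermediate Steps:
$83 \left(-59\right) C{\left(-7,j \right)} = 83 \left(-59\right) 0 = \left(-4897\right) 0 = 0$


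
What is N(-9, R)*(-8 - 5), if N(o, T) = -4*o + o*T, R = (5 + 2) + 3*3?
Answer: 1404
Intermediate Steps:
R = 16 (R = 7 + 9 = 16)
N(o, T) = -4*o + T*o
N(-9, R)*(-8 - 5) = (-9*(-4 + 16))*(-8 - 5) = -9*12*(-13) = -108*(-13) = 1404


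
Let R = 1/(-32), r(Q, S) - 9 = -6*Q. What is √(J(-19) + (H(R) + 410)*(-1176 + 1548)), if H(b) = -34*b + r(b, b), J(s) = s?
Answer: √156314 ≈ 395.37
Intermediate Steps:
r(Q, S) = 9 - 6*Q
R = -1/32 ≈ -0.031250
H(b) = 9 - 40*b (H(b) = -34*b + (9 - 6*b) = 9 - 40*b)
√(J(-19) + (H(R) + 410)*(-1176 + 1548)) = √(-19 + ((9 - 40*(-1/32)) + 410)*(-1176 + 1548)) = √(-19 + ((9 + 5/4) + 410)*372) = √(-19 + (41/4 + 410)*372) = √(-19 + (1681/4)*372) = √(-19 + 156333) = √156314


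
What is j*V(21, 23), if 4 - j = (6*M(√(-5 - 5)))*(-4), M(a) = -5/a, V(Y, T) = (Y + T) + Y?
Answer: 260 + 780*I*√10 ≈ 260.0 + 2466.6*I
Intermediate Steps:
V(Y, T) = T + 2*Y (V(Y, T) = (T + Y) + Y = T + 2*Y)
j = 4 + 12*I*√10 (j = 4 - 6*(-5/√(-5 - 5))*(-4) = 4 - 6*(-5*(-I*√10/10))*(-4) = 4 - 6*(-(-1)*I*√10/2)*(-4) = 4 - 6*(I*√10/2)*(-4) = 4 - 3*I*√10*(-4) = 4 - (-12)*I*√10 = 4 + 12*I*√10 ≈ 4.0 + 37.947*I)
j*V(21, 23) = (4 + 12*I*√10)*(23 + 2*21) = (4 + 12*I*√10)*(23 + 42) = (4 + 12*I*√10)*65 = 260 + 780*I*√10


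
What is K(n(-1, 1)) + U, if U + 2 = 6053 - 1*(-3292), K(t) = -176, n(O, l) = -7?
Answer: 9167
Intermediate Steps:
U = 9343 (U = -2 + (6053 - 1*(-3292)) = -2 + (6053 + 3292) = -2 + 9345 = 9343)
K(n(-1, 1)) + U = -176 + 9343 = 9167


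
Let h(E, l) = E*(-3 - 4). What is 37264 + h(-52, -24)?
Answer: 37628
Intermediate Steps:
h(E, l) = -7*E (h(E, l) = E*(-7) = -7*E)
37264 + h(-52, -24) = 37264 - 7*(-52) = 37264 + 364 = 37628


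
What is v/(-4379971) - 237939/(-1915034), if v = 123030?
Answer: 806559286749/8387793384014 ≈ 0.096159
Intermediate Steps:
v/(-4379971) - 237939/(-1915034) = 123030/(-4379971) - 237939/(-1915034) = 123030*(-1/4379971) - 237939*(-1/1915034) = -123030/4379971 + 237939/1915034 = 806559286749/8387793384014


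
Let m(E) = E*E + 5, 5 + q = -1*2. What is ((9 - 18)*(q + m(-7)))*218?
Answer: -92214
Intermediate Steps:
q = -7 (q = -5 - 1*2 = -5 - 2 = -7)
m(E) = 5 + E² (m(E) = E² + 5 = 5 + E²)
((9 - 18)*(q + m(-7)))*218 = ((9 - 18)*(-7 + (5 + (-7)²)))*218 = -9*(-7 + (5 + 49))*218 = -9*(-7 + 54)*218 = -9*47*218 = -423*218 = -92214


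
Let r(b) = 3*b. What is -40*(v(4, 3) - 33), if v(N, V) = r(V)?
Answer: 960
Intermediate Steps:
v(N, V) = 3*V
-40*(v(4, 3) - 33) = -40*(3*3 - 33) = -40*(9 - 33) = -40*(-24) = 960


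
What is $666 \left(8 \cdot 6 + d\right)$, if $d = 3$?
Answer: $33966$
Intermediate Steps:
$666 \left(8 \cdot 6 + d\right) = 666 \left(8 \cdot 6 + 3\right) = 666 \left(48 + 3\right) = 666 \cdot 51 = 33966$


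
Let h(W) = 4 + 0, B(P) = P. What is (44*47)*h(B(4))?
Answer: 8272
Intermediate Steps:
h(W) = 4
(44*47)*h(B(4)) = (44*47)*4 = 2068*4 = 8272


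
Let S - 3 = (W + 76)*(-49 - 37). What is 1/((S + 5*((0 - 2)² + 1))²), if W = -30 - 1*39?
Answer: 1/329476 ≈ 3.0351e-6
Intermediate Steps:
W = -69 (W = -30 - 39 = -69)
S = -599 (S = 3 + (-69 + 76)*(-49 - 37) = 3 + 7*(-86) = 3 - 602 = -599)
1/((S + 5*((0 - 2)² + 1))²) = 1/((-599 + 5*((0 - 2)² + 1))²) = 1/((-599 + 5*((-2)² + 1))²) = 1/((-599 + 5*(4 + 1))²) = 1/((-599 + 5*5)²) = 1/((-599 + 25)²) = 1/((-574)²) = 1/329476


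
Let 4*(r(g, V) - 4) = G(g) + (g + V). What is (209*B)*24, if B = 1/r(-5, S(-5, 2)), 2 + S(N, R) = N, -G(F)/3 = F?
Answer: 1056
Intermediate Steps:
G(F) = -3*F
S(N, R) = -2 + N
r(g, V) = 4 - g/2 + V/4 (r(g, V) = 4 + (-3*g + (g + V))/4 = 4 + (-3*g + (V + g))/4 = 4 + (V - 2*g)/4 = 4 + (-g/2 + V/4) = 4 - g/2 + V/4)
B = 4/19 (B = 1/(4 - ½*(-5) + (-2 - 5)/4) = 1/(4 + 5/2 + (¼)*(-7)) = 1/(4 + 5/2 - 7/4) = 1/(19/4) = 4/19 ≈ 0.21053)
(209*B)*24 = (209*(4/19))*24 = 44*24 = 1056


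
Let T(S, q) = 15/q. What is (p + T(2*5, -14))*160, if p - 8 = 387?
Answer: 441200/7 ≈ 63029.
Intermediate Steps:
p = 395 (p = 8 + 387 = 395)
(p + T(2*5, -14))*160 = (395 + 15/(-14))*160 = (395 + 15*(-1/14))*160 = (395 - 15/14)*160 = (5515/14)*160 = 441200/7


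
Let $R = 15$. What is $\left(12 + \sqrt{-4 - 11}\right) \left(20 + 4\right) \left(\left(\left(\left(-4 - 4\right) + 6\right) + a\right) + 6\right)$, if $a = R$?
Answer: $5472 + 456 i \sqrt{15} \approx 5472.0 + 1766.1 i$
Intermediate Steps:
$a = 15$
$\left(12 + \sqrt{-4 - 11}\right) \left(20 + 4\right) \left(\left(\left(\left(-4 - 4\right) + 6\right) + a\right) + 6\right) = \left(12 + \sqrt{-4 - 11}\right) \left(20 + 4\right) \left(\left(\left(\left(-4 - 4\right) + 6\right) + 15\right) + 6\right) = \left(12 + \sqrt{-15}\right) 24 \left(\left(\left(-8 + 6\right) + 15\right) + 6\right) = \left(12 + i \sqrt{15}\right) 24 \left(\left(-2 + 15\right) + 6\right) = \left(288 + 24 i \sqrt{15}\right) \left(13 + 6\right) = \left(288 + 24 i \sqrt{15}\right) 19 = 5472 + 456 i \sqrt{15}$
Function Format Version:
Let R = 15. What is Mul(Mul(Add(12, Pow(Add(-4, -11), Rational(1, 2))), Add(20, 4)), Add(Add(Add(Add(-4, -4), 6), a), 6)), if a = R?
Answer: Add(5472, Mul(456, I, Pow(15, Rational(1, 2)))) ≈ Add(5472.0, Mul(1766.1, I))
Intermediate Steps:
a = 15
Mul(Mul(Add(12, Pow(Add(-4, -11), Rational(1, 2))), Add(20, 4)), Add(Add(Add(Add(-4, -4), 6), a), 6)) = Mul(Mul(Add(12, Pow(Add(-4, -11), Rational(1, 2))), Add(20, 4)), Add(Add(Add(Add(-4, -4), 6), 15), 6)) = Mul(Mul(Add(12, Pow(-15, Rational(1, 2))), 24), Add(Add(Add(-8, 6), 15), 6)) = Mul(Mul(Add(12, Mul(I, Pow(15, Rational(1, 2)))), 24), Add(Add(-2, 15), 6)) = Mul(Add(288, Mul(24, I, Pow(15, Rational(1, 2)))), Add(13, 6)) = Mul(Add(288, Mul(24, I, Pow(15, Rational(1, 2)))), 19) = Add(5472, Mul(456, I, Pow(15, Rational(1, 2))))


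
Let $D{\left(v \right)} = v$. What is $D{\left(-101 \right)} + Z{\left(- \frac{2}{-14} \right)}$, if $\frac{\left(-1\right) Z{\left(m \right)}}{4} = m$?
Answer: $- \frac{711}{7} \approx -101.57$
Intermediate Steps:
$Z{\left(m \right)} = - 4 m$
$D{\left(-101 \right)} + Z{\left(- \frac{2}{-14} \right)} = -101 - 4 \left(- \frac{2}{-14}\right) = -101 - 4 \left(\left(-2\right) \left(- \frac{1}{14}\right)\right) = -101 - \frac{4}{7} = - \frac{711}{7}$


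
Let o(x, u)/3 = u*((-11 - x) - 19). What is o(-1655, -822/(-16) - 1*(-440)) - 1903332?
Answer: 3936969/8 ≈ 4.9212e+5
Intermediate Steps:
o(x, u) = 3*u*(-30 - x) (o(x, u) = 3*(u*((-11 - x) - 19)) = 3*(u*(-30 - x)) = 3*u*(-30 - x))
o(-1655, -822/(-16) - 1*(-440)) - 1903332 = -3*(-822/(-16) - 1*(-440))*(30 - 1655) - 1903332 = -3*(-822*(-1/16) + 440)*(-1625) - 1903332 = -3*(411/8 + 440)*(-1625) - 1903332 = -3*3931/8*(-1625) - 1903332 = 19163625/8 - 1903332 = 3936969/8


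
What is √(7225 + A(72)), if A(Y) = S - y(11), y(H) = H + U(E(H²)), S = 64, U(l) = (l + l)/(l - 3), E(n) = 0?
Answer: √7278 ≈ 85.311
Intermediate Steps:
U(l) = 2*l/(-3 + l) (U(l) = (2*l)/(-3 + l) = 2*l/(-3 + l))
y(H) = H (y(H) = H + 2*0/(-3 + 0) = H + 2*0/(-3) = H + 2*0*(-⅓) = H + 0 = H)
A(Y) = 53 (A(Y) = 64 - 1*11 = 64 - 11 = 53)
√(7225 + A(72)) = √(7225 + 53) = √7278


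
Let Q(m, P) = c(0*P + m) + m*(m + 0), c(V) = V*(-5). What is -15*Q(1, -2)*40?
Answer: 2400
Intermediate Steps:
c(V) = -5*V
Q(m, P) = m² - 5*m (Q(m, P) = -5*(0*P + m) + m*(m + 0) = -5*(0 + m) + m*m = -5*m + m² = m² - 5*m)
-15*Q(1, -2)*40 = -15*(-5 + 1)*40 = -15*(-4)*40 = 60*40 = 2400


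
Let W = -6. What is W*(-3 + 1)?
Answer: 12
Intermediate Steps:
W*(-3 + 1) = -6*(-3 + 1) = -6*(-2) = 12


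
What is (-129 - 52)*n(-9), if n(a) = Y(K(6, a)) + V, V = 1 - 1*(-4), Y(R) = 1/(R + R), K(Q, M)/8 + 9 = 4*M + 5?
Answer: -579019/640 ≈ -904.72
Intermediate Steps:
K(Q, M) = -32 + 32*M (K(Q, M) = -72 + 8*(4*M + 5) = -72 + 8*(5 + 4*M) = -72 + (40 + 32*M) = -32 + 32*M)
Y(R) = 1/(2*R)
V = 5 (V = 1 + 4 = 5)
n(a) = 5 + 1/(2*(-32 + 32*a)) (n(a) = 1/(2*(-32 + 32*a)) + 5 = 5 + 1/(2*(-32 + 32*a)))
(-129 - 52)*n(-9) = (-129 - 52)*((-319 + 320*(-9))/(64*(-1 - 9))) = -181*(-319 - 2880)/(64*(-10)) = -181*(-1)*(-3199)/(64*10) = -181*3199/640 = -579019/640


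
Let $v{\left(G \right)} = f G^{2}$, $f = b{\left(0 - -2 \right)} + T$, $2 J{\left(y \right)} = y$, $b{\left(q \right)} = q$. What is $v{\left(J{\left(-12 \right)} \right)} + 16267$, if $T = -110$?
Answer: $12379$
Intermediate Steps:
$J{\left(y \right)} = \frac{y}{2}$
$f = -108$ ($f = \left(0 - -2\right) - 110 = \left(0 + 2\right) - 110 = 2 - 110 = -108$)
$v{\left(G \right)} = - 108 G^{2}$
$v{\left(J{\left(-12 \right)} \right)} + 16267 = - 108 \left(\frac{1}{2} \left(-12\right)\right)^{2} + 16267 = - 108 \left(-6\right)^{2} + 16267 = \left(-108\right) 36 + 16267 = -3888 + 16267 = 12379$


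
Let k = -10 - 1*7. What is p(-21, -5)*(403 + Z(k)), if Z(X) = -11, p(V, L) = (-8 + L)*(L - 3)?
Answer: 40768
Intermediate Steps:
k = -17 (k = -10 - 7 = -17)
p(V, L) = (-8 + L)*(-3 + L)
p(-21, -5)*(403 + Z(k)) = (24 + (-5)² - 11*(-5))*(403 - 11) = (24 + 25 + 55)*392 = 104*392 = 40768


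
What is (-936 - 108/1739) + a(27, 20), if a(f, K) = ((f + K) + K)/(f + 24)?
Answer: -82901899/88689 ≈ -934.75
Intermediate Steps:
a(f, K) = (f + 2*K)/(24 + f) (a(f, K) = ((K + f) + K)/(24 + f) = (f + 2*K)/(24 + f))
(-936 - 108/1739) + a(27, 20) = (-936 - 108/1739) + (27 + 2*20)/(24 + 27) = (-936 - 108*1/1739) + (27 + 40)/51 = (-936 - 108/1739) + (1/51)*67 = -1627812/1739 + 67/51 = -82901899/88689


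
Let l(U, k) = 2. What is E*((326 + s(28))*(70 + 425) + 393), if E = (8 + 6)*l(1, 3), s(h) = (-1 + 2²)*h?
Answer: 5693604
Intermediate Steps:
s(h) = 3*h (s(h) = (-1 + 4)*h = 3*h)
E = 28 (E = (8 + 6)*2 = 14*2 = 28)
E*((326 + s(28))*(70 + 425) + 393) = 28*((326 + 3*28)*(70 + 425) + 393) = 28*((326 + 84)*495 + 393) = 28*(410*495 + 393) = 28*(202950 + 393) = 28*203343 = 5693604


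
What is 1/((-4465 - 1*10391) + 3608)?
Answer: -1/11248 ≈ -8.8905e-5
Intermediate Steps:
1/((-4465 - 1*10391) + 3608) = 1/((-4465 - 10391) + 3608) = 1/(-14856 + 3608) = 1/(-11248) = -1/11248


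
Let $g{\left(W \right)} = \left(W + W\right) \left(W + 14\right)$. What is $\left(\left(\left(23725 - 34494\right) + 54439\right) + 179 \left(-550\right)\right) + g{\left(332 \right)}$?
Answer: $174964$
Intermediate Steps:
$g{\left(W \right)} = 2 W \left(14 + W\right)$
$\left(\left(\left(23725 - 34494\right) + 54439\right) + 179 \left(-550\right)\right) + g{\left(332 \right)} = \left(\left(\left(23725 - 34494\right) + 54439\right) + 179 \left(-550\right)\right) + 2 \cdot 332 \left(14 + 332\right) = \left(\left(-10769 + 54439\right) - 98450\right) + 2 \cdot 332 \cdot 346 = \left(43670 - 98450\right) + 229744 = -54780 + 229744 = 174964$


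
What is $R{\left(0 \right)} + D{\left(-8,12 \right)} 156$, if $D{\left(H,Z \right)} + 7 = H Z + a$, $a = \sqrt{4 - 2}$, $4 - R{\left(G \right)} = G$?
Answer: $-16064 + 156 \sqrt{2} \approx -15843.0$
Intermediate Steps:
$R{\left(G \right)} = 4 - G$
$a = \sqrt{2} \approx 1.4142$
$D{\left(H,Z \right)} = -7 + \sqrt{2} + H Z$ ($D{\left(H,Z \right)} = -7 + \left(H Z + \sqrt{2}\right) = -7 + \left(\sqrt{2} + H Z\right) = -7 + \sqrt{2} + H Z$)
$R{\left(0 \right)} + D{\left(-8,12 \right)} 156 = \left(4 - 0\right) + \left(-7 + \sqrt{2} - 96\right) 156 = \left(4 + 0\right) + \left(-7 + \sqrt{2} - 96\right) 156 = 4 + \left(-103 + \sqrt{2}\right) 156 = 4 - \left(16068 - 156 \sqrt{2}\right) = -16064 + 156 \sqrt{2}$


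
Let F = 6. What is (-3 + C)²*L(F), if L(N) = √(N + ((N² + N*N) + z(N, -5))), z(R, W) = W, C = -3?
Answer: 36*√73 ≈ 307.58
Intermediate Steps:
L(N) = √(-5 + N + 2*N²) (L(N) = √(N + ((N² + N*N) - 5)) = √(N + ((N² + N²) - 5)) = √(N + (2*N² - 5)) = √(N + (-5 + 2*N²)) = √(-5 + N + 2*N²))
(-3 + C)²*L(F) = (-3 - 3)²*√(-5 + 6 + 2*6²) = (-6)²*√(-5 + 6 + 2*36) = 36*√(-5 + 6 + 72) = 36*√73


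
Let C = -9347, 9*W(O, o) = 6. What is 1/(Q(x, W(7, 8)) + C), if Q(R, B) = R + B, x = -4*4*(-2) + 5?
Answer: -3/27928 ≈ -0.00010742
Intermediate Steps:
W(O, o) = 2/3 (W(O, o) = (1/9)*6 = 2/3)
x = 37 (x = -16*(-2) + 5 = 32 + 5 = 37)
Q(R, B) = B + R
1/(Q(x, W(7, 8)) + C) = 1/((2/3 + 37) - 9347) = 1/(113/3 - 9347) = 1/(-27928/3) = -3/27928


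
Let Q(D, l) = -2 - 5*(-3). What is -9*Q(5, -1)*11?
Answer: -1287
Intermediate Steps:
Q(D, l) = 13 (Q(D, l) = -2 + 15 = 13)
-9*Q(5, -1)*11 = -9*13*11 = -117*11 = -1287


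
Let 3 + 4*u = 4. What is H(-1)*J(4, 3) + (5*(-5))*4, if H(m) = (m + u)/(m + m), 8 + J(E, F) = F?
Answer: -815/8 ≈ -101.88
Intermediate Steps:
u = 1/4 (u = -3/4 + (1/4)*4 = -3/4 + 1 = 1/4 ≈ 0.25000)
J(E, F) = -8 + F
H(m) = (1/4 + m)/(2*m) (H(m) = (m + 1/4)/(m + m) = (1/4 + m)/((2*m)) = (1/4 + m)*(1/(2*m)) = (1/4 + m)/(2*m))
H(-1)*J(4, 3) + (5*(-5))*4 = ((1/8)*(1 + 4*(-1))/(-1))*(-8 + 3) + (5*(-5))*4 = ((1/8)*(-1)*(1 - 4))*(-5) - 25*4 = ((1/8)*(-1)*(-3))*(-5) - 100 = (3/8)*(-5) - 100 = -15/8 - 100 = -815/8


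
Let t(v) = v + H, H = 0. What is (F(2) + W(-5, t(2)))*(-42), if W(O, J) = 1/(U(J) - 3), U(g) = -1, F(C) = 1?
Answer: -63/2 ≈ -31.500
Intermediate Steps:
t(v) = v (t(v) = v + 0 = v)
W(O, J) = -¼ (W(O, J) = 1/(-1 - 3) = 1/(-4) = -¼)
(F(2) + W(-5, t(2)))*(-42) = (1 - ¼)*(-42) = (¾)*(-42) = -63/2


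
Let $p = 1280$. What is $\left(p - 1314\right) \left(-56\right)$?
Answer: $1904$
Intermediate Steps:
$\left(p - 1314\right) \left(-56\right) = \left(1280 - 1314\right) \left(-56\right) = \left(-34\right) \left(-56\right) = 1904$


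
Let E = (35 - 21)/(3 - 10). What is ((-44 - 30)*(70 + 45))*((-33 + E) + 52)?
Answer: -144670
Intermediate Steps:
E = -2 (E = 14/(-7) = 14*(-⅐) = -2)
((-44 - 30)*(70 + 45))*((-33 + E) + 52) = ((-44 - 30)*(70 + 45))*((-33 - 2) + 52) = (-74*115)*(-35 + 52) = -8510*17 = -144670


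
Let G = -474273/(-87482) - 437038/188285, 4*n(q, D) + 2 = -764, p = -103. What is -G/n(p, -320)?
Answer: 51065533489/3154301512855 ≈ 0.016189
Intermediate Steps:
n(q, D) = -383/2 (n(q, D) = -½ + (¼)*(-764) = -½ - 191 = -383/2)
G = 51065533489/16471548370 (G = -474273*(-1/87482) - 437038*1/188285 = 474273/87482 - 437038/188285 = 51065533489/16471548370 ≈ 3.1002)
-G/n(p, -320) = -51065533489/(16471548370*(-383/2)) = -51065533489*(-2)/(16471548370*383) = -1*(-51065533489/3154301512855) = 51065533489/3154301512855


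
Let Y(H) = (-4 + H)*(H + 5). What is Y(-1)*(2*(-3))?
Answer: 120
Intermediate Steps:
Y(H) = (-4 + H)*(5 + H)
Y(-1)*(2*(-3)) = (-20 - 1 + (-1)²)*(2*(-3)) = (-20 - 1 + 1)*(-6) = -20*(-6) = 120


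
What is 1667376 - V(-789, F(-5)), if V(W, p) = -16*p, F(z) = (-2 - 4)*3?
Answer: 1667088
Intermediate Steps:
F(z) = -18 (F(z) = -6*3 = -18)
1667376 - V(-789, F(-5)) = 1667376 - (-16)*(-18) = 1667376 - 1*288 = 1667376 - 288 = 1667088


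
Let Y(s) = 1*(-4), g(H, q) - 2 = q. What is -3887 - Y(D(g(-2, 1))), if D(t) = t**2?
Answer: -3883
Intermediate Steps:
g(H, q) = 2 + q
Y(s) = -4
-3887 - Y(D(g(-2, 1))) = -3887 - 1*(-4) = -3887 + 4 = -3883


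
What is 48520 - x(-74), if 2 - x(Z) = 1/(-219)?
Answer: 10625441/219 ≈ 48518.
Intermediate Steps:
x(Z) = 439/219 (x(Z) = 2 - 1/(-219) = 2 - 1*(-1/219) = 2 + 1/219 = 439/219)
48520 - x(-74) = 48520 - 1*439/219 = 48520 - 439/219 = 10625441/219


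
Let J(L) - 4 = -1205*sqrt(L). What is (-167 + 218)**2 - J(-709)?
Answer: 2597 + 1205*I*sqrt(709) ≈ 2597.0 + 32086.0*I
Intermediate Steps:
J(L) = 4 - 1205*sqrt(L)
(-167 + 218)**2 - J(-709) = (-167 + 218)**2 - (4 - 1205*I*sqrt(709)) = 51**2 - (4 - 1205*I*sqrt(709)) = 2601 - (4 - 1205*I*sqrt(709)) = 2601 + (-4 + 1205*I*sqrt(709)) = 2597 + 1205*I*sqrt(709)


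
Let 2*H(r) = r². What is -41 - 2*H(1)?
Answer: -42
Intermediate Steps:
H(r) = r²/2
-41 - 2*H(1) = -41 - 1² = -41 - 1 = -42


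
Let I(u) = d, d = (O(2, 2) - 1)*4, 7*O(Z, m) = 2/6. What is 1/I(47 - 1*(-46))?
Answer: -21/80 ≈ -0.26250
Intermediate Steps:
O(Z, m) = 1/21 (O(Z, m) = (2/6)/7 = (2*(1/6))/7 = (1/7)*(1/3) = 1/21)
d = -80/21 (d = (1/21 - 1)*4 = -20/21*4 = -80/21 ≈ -3.8095)
I(u) = -80/21
1/I(47 - 1*(-46)) = 1/(-80/21) = -21/80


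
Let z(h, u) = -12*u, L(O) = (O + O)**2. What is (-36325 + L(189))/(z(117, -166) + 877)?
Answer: 106559/2869 ≈ 37.141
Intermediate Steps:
L(O) = 4*O**2 (L(O) = (2*O)**2 = 4*O**2)
(-36325 + L(189))/(z(117, -166) + 877) = (-36325 + 4*189**2)/(-12*(-166) + 877) = (-36325 + 4*35721)/(1992 + 877) = (-36325 + 142884)/2869 = 106559*(1/2869) = 106559/2869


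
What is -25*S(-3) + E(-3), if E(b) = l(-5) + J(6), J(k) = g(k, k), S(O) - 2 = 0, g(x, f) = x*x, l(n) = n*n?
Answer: 11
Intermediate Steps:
l(n) = n²
g(x, f) = x²
S(O) = 2 (S(O) = 2 + 0 = 2)
J(k) = k²
E(b) = 61 (E(b) = (-5)² + 6² = 25 + 36 = 61)
-25*S(-3) + E(-3) = -25*2 + 61 = -50 + 61 = 11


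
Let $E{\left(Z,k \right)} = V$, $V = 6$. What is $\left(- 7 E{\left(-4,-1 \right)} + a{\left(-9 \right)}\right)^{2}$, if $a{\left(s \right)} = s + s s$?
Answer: $900$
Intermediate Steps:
$E{\left(Z,k \right)} = 6$
$a{\left(s \right)} = s + s^{2}$
$\left(- 7 E{\left(-4,-1 \right)} + a{\left(-9 \right)}\right)^{2} = \left(\left(-7\right) 6 - 9 \left(1 - 9\right)\right)^{2} = \left(-42 - -72\right)^{2} = \left(-42 + 72\right)^{2} = 30^{2} = 900$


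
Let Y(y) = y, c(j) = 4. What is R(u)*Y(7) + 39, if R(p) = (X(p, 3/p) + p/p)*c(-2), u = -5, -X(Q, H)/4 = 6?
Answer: -605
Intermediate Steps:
X(Q, H) = -24 (X(Q, H) = -4*6 = -24)
R(p) = -92 (R(p) = (-24 + p/p)*4 = (-24 + 1)*4 = -23*4 = -92)
R(u)*Y(7) + 39 = -92*7 + 39 = -644 + 39 = -605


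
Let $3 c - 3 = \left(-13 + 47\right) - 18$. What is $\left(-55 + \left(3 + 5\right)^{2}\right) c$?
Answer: $57$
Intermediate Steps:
$c = \frac{19}{3}$ ($c = 1 + \frac{\left(-13 + 47\right) - 18}{3} = 1 + \frac{34 - 18}{3} = 1 + \frac{1}{3} \cdot 16 = 1 + \frac{16}{3} = \frac{19}{3} \approx 6.3333$)
$\left(-55 + \left(3 + 5\right)^{2}\right) c = \left(-55 + \left(3 + 5\right)^{2}\right) \frac{19}{3} = \left(-55 + 8^{2}\right) \frac{19}{3} = \left(-55 + 64\right) \frac{19}{3} = 9 \cdot \frac{19}{3} = 57$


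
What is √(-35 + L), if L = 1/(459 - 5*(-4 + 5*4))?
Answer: 4*I*√314191/379 ≈ 5.9159*I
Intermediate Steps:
L = 1/379 (L = 1/(459 - 5*(-4 + 20)) = 1/(459 - 5*16) = 1/(459 - 80) = 1/379 ≈ 0.0026385)
√(-35 + L) = √(-35 + 1/379) = √(-13264/379) = 4*I*√314191/379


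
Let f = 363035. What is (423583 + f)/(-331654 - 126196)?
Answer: -393309/228925 ≈ -1.7181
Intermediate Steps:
(423583 + f)/(-331654 - 126196) = (423583 + 363035)/(-331654 - 126196) = 786618/(-457850) = 786618*(-1/457850) = -393309/228925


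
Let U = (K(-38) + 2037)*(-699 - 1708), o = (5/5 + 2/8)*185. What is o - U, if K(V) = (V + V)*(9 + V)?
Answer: 40833273/4 ≈ 1.0208e+7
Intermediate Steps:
K(V) = 2*V*(9 + V) (K(V) = (2*V)*(9 + V) = 2*V*(9 + V))
o = 925/4 (o = (5*(⅕) + 2*(⅛))*185 = (1 + ¼)*185 = (5/4)*185 = 925/4 ≈ 231.25)
U = -10208087 (U = (2*(-38)*(9 - 38) + 2037)*(-699 - 1708) = (2*(-38)*(-29) + 2037)*(-2407) = (2204 + 2037)*(-2407) = 4241*(-2407) = -10208087)
o - U = 925/4 - 1*(-10208087) = 925/4 + 10208087 = 40833273/4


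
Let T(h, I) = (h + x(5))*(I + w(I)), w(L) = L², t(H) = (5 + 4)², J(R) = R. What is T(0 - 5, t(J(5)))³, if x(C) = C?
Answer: 0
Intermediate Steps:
t(H) = 81 (t(H) = 9² = 81)
T(h, I) = (5 + h)*(I + I²) (T(h, I) = (h + 5)*(I + I²) = (5 + h)*(I + I²))
T(0 - 5, t(J(5)))³ = (81*(5 + (0 - 5) + 5*81 + 81*(0 - 5)))³ = (81*(5 - 5 + 405 + 81*(-5)))³ = (81*(5 - 5 + 405 - 405))³ = (81*0)³ = 0³ = 0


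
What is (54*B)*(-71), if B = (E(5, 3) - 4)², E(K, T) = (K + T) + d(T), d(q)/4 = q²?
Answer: -6134400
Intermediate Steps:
d(q) = 4*q²
E(K, T) = K + T + 4*T² (E(K, T) = (K + T) + 4*T² = K + T + 4*T²)
B = 1600 (B = ((5 + 3 + 4*3²) - 4)² = ((5 + 3 + 4*9) - 4)² = ((5 + 3 + 36) - 4)² = (44 - 4)² = 40² = 1600)
(54*B)*(-71) = (54*1600)*(-71) = 86400*(-71) = -6134400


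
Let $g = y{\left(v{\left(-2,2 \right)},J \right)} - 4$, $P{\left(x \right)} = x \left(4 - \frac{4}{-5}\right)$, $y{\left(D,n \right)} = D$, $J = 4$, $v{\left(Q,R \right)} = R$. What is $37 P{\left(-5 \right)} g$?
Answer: $1776$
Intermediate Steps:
$P{\left(x \right)} = \frac{24 x}{5}$ ($P{\left(x \right)} = x \left(4 - - \frac{4}{5}\right) = x \left(4 + \frac{4}{5}\right) = x \frac{24}{5} = \frac{24 x}{5}$)
$g = -2$ ($g = 2 - 4 = -2$)
$37 P{\left(-5 \right)} g = 37 \cdot \frac{24}{5} \left(-5\right) \left(-2\right) = 37 \left(-24\right) \left(-2\right) = \left(-888\right) \left(-2\right) = 1776$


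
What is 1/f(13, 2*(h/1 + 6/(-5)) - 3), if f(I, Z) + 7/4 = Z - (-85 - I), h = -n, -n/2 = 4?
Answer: 20/2137 ≈ 0.0093589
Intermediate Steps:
n = -8 (n = -2*4 = -8)
h = 8 (h = -1*(-8) = 8)
f(I, Z) = 333/4 + I + Z (f(I, Z) = -7/4 + (Z - (-85 - I)) = -7/4 + (Z + (85 + I)) = -7/4 + (85 + I + Z) = 333/4 + I + Z)
1/f(13, 2*(h/1 + 6/(-5)) - 3) = 1/(333/4 + 13 + (2*(8/1 + 6/(-5)) - 3)) = 1/(333/4 + 13 + (2*(8*1 + 6*(-1/5)) - 3)) = 1/(333/4 + 13 + (2*(8 - 6/5) - 3)) = 1/(333/4 + 13 + (2*(34/5) - 3)) = 1/(333/4 + 13 + (68/5 - 3)) = 1/(333/4 + 13 + 53/5) = 1/(2137/20) = 20/2137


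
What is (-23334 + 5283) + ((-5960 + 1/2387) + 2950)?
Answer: -50272606/2387 ≈ -21061.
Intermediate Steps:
(-23334 + 5283) + ((-5960 + 1/2387) + 2950) = -18051 + ((-5960 + 1/2387) + 2950) = -18051 + (-14226519/2387 + 2950) = -18051 - 7184869/2387 = -50272606/2387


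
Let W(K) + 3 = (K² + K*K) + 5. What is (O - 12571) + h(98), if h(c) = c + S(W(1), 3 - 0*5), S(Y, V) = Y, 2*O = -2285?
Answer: -27223/2 ≈ -13612.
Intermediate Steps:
O = -2285/2 (O = (½)*(-2285) = -2285/2 ≈ -1142.5)
W(K) = 2 + 2*K² (W(K) = -3 + ((K² + K*K) + 5) = -3 + ((K² + K²) + 5) = -3 + (2*K² + 5) = -3 + (5 + 2*K²) = 2 + 2*K²)
h(c) = 4 + c (h(c) = c + (2 + 2*1²) = c + (2 + 2*1) = c + (2 + 2) = c + 4 = 4 + c)
(O - 12571) + h(98) = (-2285/2 - 12571) + (4 + 98) = -27427/2 + 102 = -27223/2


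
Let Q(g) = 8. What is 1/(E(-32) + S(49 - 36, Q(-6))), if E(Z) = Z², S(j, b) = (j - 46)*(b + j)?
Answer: 1/331 ≈ 0.0030211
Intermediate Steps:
S(j, b) = (-46 + j)*(b + j)
1/(E(-32) + S(49 - 36, Q(-6))) = 1/((-32)² + ((49 - 36)² - 46*8 - 46*(49 - 36) + 8*(49 - 36))) = 1/(1024 + (13² - 368 - 46*13 + 8*13)) = 1/(1024 + (169 - 368 - 598 + 104)) = 1/(1024 - 693) = 1/331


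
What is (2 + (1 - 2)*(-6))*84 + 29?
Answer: 701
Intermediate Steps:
(2 + (1 - 2)*(-6))*84 + 29 = (2 - 1*(-6))*84 + 29 = (2 + 6)*84 + 29 = 8*84 + 29 = 672 + 29 = 701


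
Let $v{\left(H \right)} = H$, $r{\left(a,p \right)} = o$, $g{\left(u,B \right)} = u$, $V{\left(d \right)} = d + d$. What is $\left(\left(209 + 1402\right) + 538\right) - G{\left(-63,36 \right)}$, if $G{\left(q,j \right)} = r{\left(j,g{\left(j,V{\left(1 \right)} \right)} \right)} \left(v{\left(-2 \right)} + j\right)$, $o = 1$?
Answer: $2115$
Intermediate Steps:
$V{\left(d \right)} = 2 d$
$r{\left(a,p \right)} = 1$
$G{\left(q,j \right)} = -2 + j$ ($G{\left(q,j \right)} = 1 \left(-2 + j\right) = -2 + j$)
$\left(\left(209 + 1402\right) + 538\right) - G{\left(-63,36 \right)} = \left(\left(209 + 1402\right) + 538\right) - \left(-2 + 36\right) = \left(1611 + 538\right) - 34 = 2149 - 34 = 2115$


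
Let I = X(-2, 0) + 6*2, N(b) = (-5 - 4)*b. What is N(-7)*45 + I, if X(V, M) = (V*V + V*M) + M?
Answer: 2851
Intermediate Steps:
N(b) = -9*b
X(V, M) = M + V**2 + M*V (X(V, M) = (V**2 + M*V) + M = M + V**2 + M*V)
I = 16 (I = (0 + (-2)**2 + 0*(-2)) + 6*2 = (0 + 4 + 0) + 12 = 4 + 12 = 16)
N(-7)*45 + I = -9*(-7)*45 + 16 = 63*45 + 16 = 2835 + 16 = 2851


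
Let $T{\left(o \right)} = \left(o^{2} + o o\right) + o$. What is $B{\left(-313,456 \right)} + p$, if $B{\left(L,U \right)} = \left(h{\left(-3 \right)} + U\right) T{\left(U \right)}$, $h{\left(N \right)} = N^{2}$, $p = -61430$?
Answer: $193531090$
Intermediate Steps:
$T{\left(o \right)} = o + 2 o^{2}$ ($T{\left(o \right)} = \left(o^{2} + o^{2}\right) + o = 2 o^{2} + o = o + 2 o^{2}$)
$B{\left(L,U \right)} = U \left(1 + 2 U\right) \left(9 + U\right)$ ($B{\left(L,U \right)} = \left(\left(-3\right)^{2} + U\right) U \left(1 + 2 U\right) = \left(9 + U\right) U \left(1 + 2 U\right) = U \left(1 + 2 U\right) \left(9 + U\right)$)
$B{\left(-313,456 \right)} + p = 456 \left(1 + 2 \cdot 456\right) \left(9 + 456\right) - 61430 = 456 \left(1 + 912\right) 465 - 61430 = 456 \cdot 913 \cdot 465 - 61430 = 193592520 - 61430 = 193531090$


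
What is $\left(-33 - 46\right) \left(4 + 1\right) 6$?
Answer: $-2370$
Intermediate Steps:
$\left(-33 - 46\right) \left(4 + 1\right) 6 = - 79 \cdot 5 \cdot 6 = \left(-79\right) 30 = -2370$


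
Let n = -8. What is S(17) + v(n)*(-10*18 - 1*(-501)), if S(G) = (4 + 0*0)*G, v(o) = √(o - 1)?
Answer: 68 + 963*I ≈ 68.0 + 963.0*I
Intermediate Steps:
v(o) = √(-1 + o)
S(G) = 4*G (S(G) = (4 + 0)*G = 4*G)
S(17) + v(n)*(-10*18 - 1*(-501)) = 4*17 + √(-1 - 8)*(-10*18 - 1*(-501)) = 68 + √(-9)*(-180 + 501) = 68 + (3*I)*321 = 68 + 963*I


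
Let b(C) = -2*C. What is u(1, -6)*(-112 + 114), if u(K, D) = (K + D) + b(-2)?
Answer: -2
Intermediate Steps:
u(K, D) = 4 + D + K (u(K, D) = (K + D) - 2*(-2) = (D + K) + 4 = 4 + D + K)
u(1, -6)*(-112 + 114) = (4 - 6 + 1)*(-112 + 114) = -1*2 = -2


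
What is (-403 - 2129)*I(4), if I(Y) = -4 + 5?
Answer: -2532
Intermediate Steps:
I(Y) = 1
(-403 - 2129)*I(4) = (-403 - 2129)*1 = -2532*1 = -2532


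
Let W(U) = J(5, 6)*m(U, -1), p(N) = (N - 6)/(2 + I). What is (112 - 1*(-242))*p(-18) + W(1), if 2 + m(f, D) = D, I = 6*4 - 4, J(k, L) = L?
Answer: -4446/11 ≈ -404.18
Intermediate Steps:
I = 20 (I = 24 - 4 = 20)
m(f, D) = -2 + D
p(N) = -3/11 + N/22 (p(N) = (N - 6)/(2 + 20) = (-6 + N)/22 = (-6 + N)*(1/22) = -3/11 + N/22)
W(U) = -18 (W(U) = 6*(-2 - 1) = 6*(-3) = -18)
(112 - 1*(-242))*p(-18) + W(1) = (112 - 1*(-242))*(-3/11 + (1/22)*(-18)) - 18 = (112 + 242)*(-3/11 - 9/11) - 18 = 354*(-12/11) - 18 = -4248/11 - 18 = -4446/11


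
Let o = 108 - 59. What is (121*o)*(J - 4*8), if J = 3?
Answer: -171941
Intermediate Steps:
o = 49
(121*o)*(J - 4*8) = (121*49)*(3 - 4*8) = 5929*(3 - 32) = 5929*(-29) = -171941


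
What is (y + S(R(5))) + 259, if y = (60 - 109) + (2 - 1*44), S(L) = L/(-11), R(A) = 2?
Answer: 1846/11 ≈ 167.82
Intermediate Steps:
S(L) = -L/11 (S(L) = L*(-1/11) = -L/11)
y = -91 (y = -49 + (2 - 44) = -49 - 42 = -91)
(y + S(R(5))) + 259 = (-91 - 1/11*2) + 259 = (-91 - 2/11) + 259 = -1003/11 + 259 = 1846/11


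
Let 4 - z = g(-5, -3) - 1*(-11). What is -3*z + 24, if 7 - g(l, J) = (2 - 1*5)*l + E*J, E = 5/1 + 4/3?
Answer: 78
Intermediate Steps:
E = 19/3 (E = 5*1 + 4*(⅓) = 5 + 4/3 = 19/3 ≈ 6.3333)
g(l, J) = 7 + 3*l - 19*J/3 (g(l, J) = 7 - ((2 - 1*5)*l + 19*J/3) = 7 - ((2 - 5)*l + 19*J/3) = 7 - (-3*l + 19*J/3) = 7 + (3*l - 19*J/3) = 7 + 3*l - 19*J/3)
z = -18 (z = 4 - ((7 + 3*(-5) - 19/3*(-3)) - 1*(-11)) = 4 - ((7 - 15 + 19) + 11) = 4 - (11 + 11) = 4 - 1*22 = 4 - 22 = -18)
-3*z + 24 = -3*(-18) + 24 = 54 + 24 = 78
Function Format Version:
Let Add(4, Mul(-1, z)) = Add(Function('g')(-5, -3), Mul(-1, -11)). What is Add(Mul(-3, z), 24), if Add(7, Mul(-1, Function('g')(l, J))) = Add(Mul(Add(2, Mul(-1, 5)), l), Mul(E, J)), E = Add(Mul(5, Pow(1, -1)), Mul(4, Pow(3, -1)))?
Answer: 78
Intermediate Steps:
E = Rational(19, 3) (E = Add(Mul(5, 1), Mul(4, Rational(1, 3))) = Add(5, Rational(4, 3)) = Rational(19, 3) ≈ 6.3333)
Function('g')(l, J) = Add(7, Mul(3, l), Mul(Rational(-19, 3), J)) (Function('g')(l, J) = Add(7, Mul(-1, Add(Mul(Add(2, Mul(-1, 5)), l), Mul(Rational(19, 3), J)))) = Add(7, Mul(-1, Add(Mul(Add(2, -5), l), Mul(Rational(19, 3), J)))) = Add(7, Mul(-1, Add(Mul(-3, l), Mul(Rational(19, 3), J)))) = Add(7, Add(Mul(3, l), Mul(Rational(-19, 3), J))) = Add(7, Mul(3, l), Mul(Rational(-19, 3), J)))
z = -18 (z = Add(4, Mul(-1, Add(Add(7, Mul(3, -5), Mul(Rational(-19, 3), -3)), Mul(-1, -11)))) = Add(4, Mul(-1, Add(Add(7, -15, 19), 11))) = Add(4, Mul(-1, Add(11, 11))) = Add(4, Mul(-1, 22)) = Add(4, -22) = -18)
Add(Mul(-3, z), 24) = Add(Mul(-3, -18), 24) = Add(54, 24) = 78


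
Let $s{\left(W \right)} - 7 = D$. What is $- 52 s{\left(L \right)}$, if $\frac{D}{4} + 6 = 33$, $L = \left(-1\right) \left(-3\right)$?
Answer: $-5980$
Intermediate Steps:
$L = 3$
$D = 108$ ($D = -24 + 4 \cdot 33 = -24 + 132 = 108$)
$s{\left(W \right)} = 115$ ($s{\left(W \right)} = 7 + 108 = 115$)
$- 52 s{\left(L \right)} = \left(-52\right) 115 = -5980$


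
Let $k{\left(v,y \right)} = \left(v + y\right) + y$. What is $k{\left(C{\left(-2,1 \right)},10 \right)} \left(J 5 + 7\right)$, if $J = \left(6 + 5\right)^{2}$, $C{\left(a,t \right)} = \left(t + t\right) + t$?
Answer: $14076$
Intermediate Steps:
$C{\left(a,t \right)} = 3 t$ ($C{\left(a,t \right)} = 2 t + t = 3 t$)
$J = 121$ ($J = 11^{2} = 121$)
$k{\left(v,y \right)} = v + 2 y$
$k{\left(C{\left(-2,1 \right)},10 \right)} \left(J 5 + 7\right) = \left(3 \cdot 1 + 2 \cdot 10\right) \left(121 \cdot 5 + 7\right) = \left(3 + 20\right) \left(605 + 7\right) = 23 \cdot 612 = 14076$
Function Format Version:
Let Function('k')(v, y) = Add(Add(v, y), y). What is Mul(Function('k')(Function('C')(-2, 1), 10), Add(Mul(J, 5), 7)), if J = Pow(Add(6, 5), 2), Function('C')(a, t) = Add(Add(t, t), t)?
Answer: 14076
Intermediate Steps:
Function('C')(a, t) = Mul(3, t) (Function('C')(a, t) = Add(Mul(2, t), t) = Mul(3, t))
J = 121 (J = Pow(11, 2) = 121)
Function('k')(v, y) = Add(v, Mul(2, y))
Mul(Function('k')(Function('C')(-2, 1), 10), Add(Mul(J, 5), 7)) = Mul(Add(Mul(3, 1), Mul(2, 10)), Add(Mul(121, 5), 7)) = Mul(Add(3, 20), Add(605, 7)) = Mul(23, 612) = 14076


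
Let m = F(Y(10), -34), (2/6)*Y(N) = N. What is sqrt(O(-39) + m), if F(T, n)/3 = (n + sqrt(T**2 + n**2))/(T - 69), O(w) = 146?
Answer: sqrt(25116 - 26*sqrt(514))/13 ≈ 12.047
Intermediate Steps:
Y(N) = 3*N
F(T, n) = 3*(n + sqrt(T**2 + n**2))/(-69 + T) (F(T, n) = 3*((n + sqrt(T**2 + n**2))/(T - 69)) = 3*((n + sqrt(T**2 + n**2))/(-69 + T)) = 3*(n + sqrt(T**2 + n**2))/(-69 + T))
m = 34/13 - 2*sqrt(514)/13 (m = 3*(-34 + sqrt((3*10)**2 + (-34)**2))/(-69 + 3*10) = 3*(-34 + sqrt(30**2 + 1156))/(-69 + 30) = 3*(-34 + sqrt(900 + 1156))/(-39) = 3*(-1/39)*(-34 + sqrt(2056)) = 3*(-1/39)*(-34 + 2*sqrt(514)) = 34/13 - 2*sqrt(514)/13 ≈ -0.87255)
sqrt(O(-39) + m) = sqrt(146 + (34/13 - 2*sqrt(514)/13)) = sqrt(1932/13 - 2*sqrt(514)/13)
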